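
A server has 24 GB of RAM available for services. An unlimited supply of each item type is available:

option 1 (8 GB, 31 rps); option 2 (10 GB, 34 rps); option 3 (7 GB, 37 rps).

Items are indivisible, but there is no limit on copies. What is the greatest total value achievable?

111 rps

Best value-per-unit is option 3 at 37/7, and filling with it alone uses memory 3×7=21. No mix of the others beats 3×37 = 111.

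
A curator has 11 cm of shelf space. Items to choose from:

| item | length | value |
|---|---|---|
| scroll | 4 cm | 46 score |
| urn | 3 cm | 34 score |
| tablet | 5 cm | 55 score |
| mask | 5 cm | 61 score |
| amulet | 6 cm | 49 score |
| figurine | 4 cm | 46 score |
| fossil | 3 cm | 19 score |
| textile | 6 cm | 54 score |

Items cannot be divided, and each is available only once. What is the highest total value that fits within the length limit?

126 score

Check high-value combinations within 11 cm:
- scroll+urn+figurine: length 4+3+4=11, value 46+34+46=126
- tablet+mask: length 5+5=10, value 55+61=116
- mask+textile: length 5+6=11, value 61+54=115
- urn+mask+fossil: length 3+5+3=11, value 34+61+19=114
- scroll+figurine+fossil: length 4+4+3=11, value 46+46+19=111
Best: 126 score.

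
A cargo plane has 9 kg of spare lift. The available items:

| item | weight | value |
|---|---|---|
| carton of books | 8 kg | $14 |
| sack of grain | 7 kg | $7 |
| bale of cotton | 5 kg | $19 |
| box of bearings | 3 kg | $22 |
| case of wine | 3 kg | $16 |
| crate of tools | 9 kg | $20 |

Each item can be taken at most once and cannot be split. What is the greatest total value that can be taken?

$41

Check high-value combinations within 9 kg:
- bale of cotton+box of bearings: weight 5+3=8, value 19+22=41
- box of bearings+case of wine: weight 3+3=6, value 22+16=38
- bale of cotton+case of wine: weight 5+3=8, value 19+16=35
- box of bearings: weight 3, value 22
Best: $41.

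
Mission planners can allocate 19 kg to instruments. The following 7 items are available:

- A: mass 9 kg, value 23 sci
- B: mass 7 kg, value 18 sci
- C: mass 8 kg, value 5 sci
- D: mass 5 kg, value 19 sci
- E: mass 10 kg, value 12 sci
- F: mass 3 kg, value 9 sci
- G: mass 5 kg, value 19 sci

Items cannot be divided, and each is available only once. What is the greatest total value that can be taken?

61 sci

This is a 0/1 knapsack; check combinations near the capacity.
- A+D+G: mass 9+5+5=19, value 23+19+19=61
- B+D+G: mass 7+5+5=17, value 18+19+19=56
- A+D+F: mass 9+5+3=17, value 23+19+9=51
Best: 61 sci.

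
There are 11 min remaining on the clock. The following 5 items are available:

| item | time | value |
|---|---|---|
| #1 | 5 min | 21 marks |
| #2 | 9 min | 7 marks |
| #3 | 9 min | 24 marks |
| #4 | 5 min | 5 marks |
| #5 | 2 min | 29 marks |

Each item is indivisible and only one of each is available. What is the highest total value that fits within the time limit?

53 marks

Check high-value combinations within 11 min:
- #3+#5: time 9+2=11, value 24+29=53
- #1+#5: time 5+2=7, value 21+29=50
- #2+#5: time 9+2=11, value 7+29=36
- #4+#5: time 5+2=7, value 5+29=34
- #5: time 2, value 29
Best: 53 marks.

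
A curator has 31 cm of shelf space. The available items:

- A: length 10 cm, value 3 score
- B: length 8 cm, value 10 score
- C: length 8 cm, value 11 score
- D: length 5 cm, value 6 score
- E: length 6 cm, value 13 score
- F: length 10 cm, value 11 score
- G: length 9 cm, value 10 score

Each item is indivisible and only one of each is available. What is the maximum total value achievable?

This is a 0/1 knapsack; check combinations near the capacity.
- B+C+E+G: length 8+8+6+9=31, value 10+11+13+10=44
- C+D+E+F: length 8+5+6+10=29, value 11+6+13+11=41
- B+C+D+E: length 8+8+5+6=27, value 10+11+6+13=40
- C+D+E+G: length 8+5+6+9=28, value 11+6+13+10=40
Best: 44 score.

44 score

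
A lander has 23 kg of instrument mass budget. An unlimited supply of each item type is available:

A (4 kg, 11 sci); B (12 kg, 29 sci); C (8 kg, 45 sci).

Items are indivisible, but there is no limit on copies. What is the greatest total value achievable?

101 sci

Best value-per-unit is C at 45/8; filling with it alone gives 2×45 = 90.
Optimal mix: 1×A + 2×C → mass 20, value 101.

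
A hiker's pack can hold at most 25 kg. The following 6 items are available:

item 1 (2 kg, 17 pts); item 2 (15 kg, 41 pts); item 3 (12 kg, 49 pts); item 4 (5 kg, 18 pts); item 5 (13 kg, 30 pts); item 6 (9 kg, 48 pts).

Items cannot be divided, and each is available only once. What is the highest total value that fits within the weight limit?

This is a 0/1 knapsack; check combinations near the capacity.
- item 1+item 3+item 6: weight 2+12+9=23, value 17+49+48=114
- item 3+item 6: weight 12+9=21, value 49+48=97
- item 1+item 5+item 6: weight 2+13+9=24, value 17+30+48=95
- item 2+item 6: weight 15+9=24, value 41+48=89
- item 1+item 3+item 4: weight 2+12+5=19, value 17+49+18=84
Best: 114 pts.

114 pts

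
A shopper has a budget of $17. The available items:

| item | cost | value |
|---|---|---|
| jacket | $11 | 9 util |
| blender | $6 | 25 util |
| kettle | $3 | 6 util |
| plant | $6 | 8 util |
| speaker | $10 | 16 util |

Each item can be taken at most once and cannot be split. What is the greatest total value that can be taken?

41 util

This is a 0/1 knapsack; check combinations near the capacity.
- blender+speaker: cost 6+10=16, value 25+16=41
- blender+kettle+plant: cost 6+3+6=15, value 25+6+8=39
- jacket+blender: cost 11+6=17, value 9+25=34
Best: 41 util.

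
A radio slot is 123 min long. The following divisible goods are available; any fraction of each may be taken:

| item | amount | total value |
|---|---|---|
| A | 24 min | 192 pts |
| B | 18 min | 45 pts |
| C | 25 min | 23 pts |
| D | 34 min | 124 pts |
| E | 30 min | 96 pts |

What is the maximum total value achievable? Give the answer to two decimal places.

Take in order of value per unit:
- A (192/24 per unit): all 24 → value 192, running total 192.00
- D (124/34 per unit): all 34 → value 124, running total 316.00
- E (96/30 per unit): all 30 → value 96, running total 412.00
- B (45/18 per unit): all 18 → value 45, running total 457.00
- C (23/25 per unit): 17 of 25 → value 17×23/25 = 15.6400, running total 472.64
Total 472.64.

472.64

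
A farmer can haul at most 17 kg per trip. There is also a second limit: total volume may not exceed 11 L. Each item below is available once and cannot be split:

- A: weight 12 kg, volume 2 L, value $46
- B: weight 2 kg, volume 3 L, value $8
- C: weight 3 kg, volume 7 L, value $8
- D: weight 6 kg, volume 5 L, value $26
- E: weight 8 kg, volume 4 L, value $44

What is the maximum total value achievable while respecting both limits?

$70

Feasible sets respecting both limits:
- D+E: weight 14, volume 9, value 70
- A+B: weight 14, volume 5, value 54
- A+C: weight 15, volume 9, value 54
- B+E: weight 10, volume 7, value 52
Best: $70.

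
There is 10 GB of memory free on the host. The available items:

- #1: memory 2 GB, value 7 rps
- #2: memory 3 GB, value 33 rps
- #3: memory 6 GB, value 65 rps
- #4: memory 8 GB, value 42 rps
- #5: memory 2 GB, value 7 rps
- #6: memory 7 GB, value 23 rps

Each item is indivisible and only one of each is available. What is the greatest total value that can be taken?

98 rps

Check high-value combinations within 10 GB:
- #2+#3: memory 3+6=9, value 33+65=98
- #1+#3+#5: memory 2+6+2=10, value 7+65+7=79
- #1+#3: memory 2+6=8, value 7+65=72
- #3+#5: memory 6+2=8, value 65+7=72
Best: 98 rps.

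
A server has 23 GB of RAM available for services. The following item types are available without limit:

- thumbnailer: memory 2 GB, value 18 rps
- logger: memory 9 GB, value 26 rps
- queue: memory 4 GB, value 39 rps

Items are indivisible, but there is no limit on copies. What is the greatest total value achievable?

Best value-per-unit is queue at 39/4; filling with it alone gives 5×39 = 195.
Optimal mix: 1×thumbnailer + 5×queue → memory 22, value 213.

213 rps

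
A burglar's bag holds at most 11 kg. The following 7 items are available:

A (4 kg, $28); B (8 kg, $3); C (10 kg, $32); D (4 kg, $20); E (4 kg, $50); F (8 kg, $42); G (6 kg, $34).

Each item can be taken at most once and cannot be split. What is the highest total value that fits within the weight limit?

$84

Check high-value combinations within 11 kg:
- E+G: weight 4+6=10, value 50+34=84
- A+E: weight 4+4=8, value 28+50=78
- D+E: weight 4+4=8, value 20+50=70
Best: $84.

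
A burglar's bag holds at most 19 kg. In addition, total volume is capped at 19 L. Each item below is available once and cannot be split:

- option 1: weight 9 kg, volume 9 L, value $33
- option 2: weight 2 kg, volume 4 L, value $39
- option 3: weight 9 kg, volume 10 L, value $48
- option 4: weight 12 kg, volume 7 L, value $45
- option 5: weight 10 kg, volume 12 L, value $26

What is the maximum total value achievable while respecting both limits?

Feasible sets respecting both limits:
- option 2+option 3: weight 11, volume 14, value 87
- option 2+option 4: weight 14, volume 11, value 84
- option 1+option 3: weight 18, volume 19, value 81
Best: $87.

$87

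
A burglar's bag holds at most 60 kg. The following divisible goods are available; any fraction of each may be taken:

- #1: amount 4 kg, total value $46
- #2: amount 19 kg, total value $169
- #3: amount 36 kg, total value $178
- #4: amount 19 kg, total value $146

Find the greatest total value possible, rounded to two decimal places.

450.00

Take in order of value per unit:
- #1 (46/4 per unit): all 4 → value 46, running total 46.00
- #2 (169/19 per unit): all 19 → value 169, running total 215.00
- #4 (146/19 per unit): all 19 → value 146, running total 361.00
- #3 (178/36 per unit): 18 of 36 → value 18×178/36 = 89.0000, running total 450.00
Total 450.00.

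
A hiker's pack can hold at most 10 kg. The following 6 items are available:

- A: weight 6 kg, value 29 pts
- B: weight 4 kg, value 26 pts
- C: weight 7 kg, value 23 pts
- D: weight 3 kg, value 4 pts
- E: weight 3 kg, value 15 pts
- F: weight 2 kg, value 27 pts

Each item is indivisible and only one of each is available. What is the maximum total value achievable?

68 pts

This is a 0/1 knapsack; check combinations near the capacity.
- B+E+F: weight 4+3+2=9, value 26+15+27=68
- B+D+F: weight 4+3+2=9, value 26+4+27=57
- A+F: weight 6+2=8, value 29+27=56
- A+B: weight 6+4=10, value 29+26=55
- B+F: weight 4+2=6, value 26+27=53
Best: 68 pts.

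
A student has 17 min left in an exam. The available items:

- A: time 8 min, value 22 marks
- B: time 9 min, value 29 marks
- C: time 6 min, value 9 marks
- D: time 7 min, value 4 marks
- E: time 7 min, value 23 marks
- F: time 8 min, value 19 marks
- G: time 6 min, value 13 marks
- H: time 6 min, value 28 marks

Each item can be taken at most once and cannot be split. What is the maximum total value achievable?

Check high-value combinations within 17 min:
- B+H: time 9+6=15, value 29+28=57
- B+E: time 9+7=16, value 29+23=52
- E+H: time 7+6=13, value 23+28=51
Best: 57 marks.

57 marks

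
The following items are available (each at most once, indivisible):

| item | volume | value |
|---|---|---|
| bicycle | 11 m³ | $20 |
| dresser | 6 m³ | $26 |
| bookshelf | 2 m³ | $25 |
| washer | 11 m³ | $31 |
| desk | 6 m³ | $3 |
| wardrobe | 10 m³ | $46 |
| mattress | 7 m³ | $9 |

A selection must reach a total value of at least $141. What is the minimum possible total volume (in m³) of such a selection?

Subsets with value ≥ 141, sorted by total volume:
- bicycle+dresser+bookshelf+washer+wardrobe: volume 40, value 148
- bicycle+dresser+bookshelf+washer+desk+wardrobe: volume 46, value 151
- bicycle+dresser+bookshelf+washer+wardrobe+mattress: volume 47, value 157
Minimum volume: 40 m³.

40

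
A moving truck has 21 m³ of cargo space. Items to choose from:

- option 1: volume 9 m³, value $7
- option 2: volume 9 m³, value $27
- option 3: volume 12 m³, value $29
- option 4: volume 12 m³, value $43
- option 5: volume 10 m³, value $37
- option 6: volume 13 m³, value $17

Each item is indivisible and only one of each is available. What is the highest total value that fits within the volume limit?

Check high-value combinations within 21 m³:
- option 2+option 4: volume 9+12=21, value 27+43=70
- option 2+option 5: volume 9+10=19, value 27+37=64
- option 2+option 3: volume 9+12=21, value 27+29=56
- option 1+option 4: volume 9+12=21, value 7+43=50
Best: $70.

$70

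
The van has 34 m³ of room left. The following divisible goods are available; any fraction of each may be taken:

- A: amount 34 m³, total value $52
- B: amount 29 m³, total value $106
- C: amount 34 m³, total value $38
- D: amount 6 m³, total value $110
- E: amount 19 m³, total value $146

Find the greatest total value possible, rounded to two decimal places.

288.90

Take in order of value per unit:
- D (110/6 per unit): all 6 → value 110, running total 110.00
- E (146/19 per unit): all 19 → value 146, running total 256.00
- B (106/29 per unit): 9 of 29 → value 9×106/29 = 32.8966, running total 288.90
Total 288.90.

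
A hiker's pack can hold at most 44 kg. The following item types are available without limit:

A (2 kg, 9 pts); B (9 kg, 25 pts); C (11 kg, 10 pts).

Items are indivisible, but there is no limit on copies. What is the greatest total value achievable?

198 pts

Best value-per-unit is A at 9/2, and filling with it alone uses weight 22×2=44. No mix of the others beats 22×9 = 198.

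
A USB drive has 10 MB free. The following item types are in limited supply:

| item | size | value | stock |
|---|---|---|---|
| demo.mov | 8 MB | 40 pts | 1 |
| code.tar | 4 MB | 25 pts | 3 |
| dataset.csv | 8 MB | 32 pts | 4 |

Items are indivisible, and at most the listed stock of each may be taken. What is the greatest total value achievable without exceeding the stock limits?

50 pts

Best selections within size 10 and stock limits:
- 2×code.tar: size 8, value 50
- 1×demo.mov: size 8, value 40
- 1×dataset.csv: size 8, value 32
Best: 50 pts.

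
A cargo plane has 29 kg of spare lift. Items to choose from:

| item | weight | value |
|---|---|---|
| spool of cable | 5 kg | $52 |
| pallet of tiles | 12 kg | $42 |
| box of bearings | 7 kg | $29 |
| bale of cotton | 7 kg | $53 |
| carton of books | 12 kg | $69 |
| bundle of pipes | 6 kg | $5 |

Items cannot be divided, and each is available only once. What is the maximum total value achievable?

This is a 0/1 knapsack; check combinations near the capacity.
- spool of cable+bale of cotton+carton of books: weight 5+7+12=24, value 52+53+69=174
- spool of cable+pallet of tiles+carton of books: weight 5+12+12=29, value 52+42+69=163
- box of bearings+bale of cotton+carton of books: weight 7+7+12=26, value 29+53+69=151
Best: $174.

$174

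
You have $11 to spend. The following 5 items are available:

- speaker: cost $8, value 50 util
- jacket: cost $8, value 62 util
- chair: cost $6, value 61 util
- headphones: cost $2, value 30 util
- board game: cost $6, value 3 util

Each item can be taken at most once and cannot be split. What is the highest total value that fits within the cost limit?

92 util

Check high-value combinations within $11:
- jacket+headphones: cost 8+2=10, value 62+30=92
- chair+headphones: cost 6+2=8, value 61+30=91
- speaker+headphones: cost 8+2=10, value 50+30=80
Best: 92 util.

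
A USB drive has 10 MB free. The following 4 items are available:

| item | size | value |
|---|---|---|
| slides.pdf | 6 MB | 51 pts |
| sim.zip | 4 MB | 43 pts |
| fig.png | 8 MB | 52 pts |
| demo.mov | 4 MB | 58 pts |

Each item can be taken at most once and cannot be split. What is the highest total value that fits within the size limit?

This is a 0/1 knapsack; check combinations near the capacity.
- slides.pdf+demo.mov: size 6+4=10, value 51+58=109
- sim.zip+demo.mov: size 4+4=8, value 43+58=101
- slides.pdf+sim.zip: size 6+4=10, value 51+43=94
Best: 109 pts.

109 pts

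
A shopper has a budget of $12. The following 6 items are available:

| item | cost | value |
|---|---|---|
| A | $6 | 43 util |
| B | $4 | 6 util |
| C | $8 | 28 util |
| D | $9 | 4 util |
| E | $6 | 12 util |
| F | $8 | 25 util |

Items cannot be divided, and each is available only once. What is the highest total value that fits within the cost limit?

55 util

Check high-value combinations within $12:
- A+E: cost 6+6=12, value 43+12=55
- A+B: cost 6+4=10, value 43+6=49
- A: cost 6, value 43
- B+C: cost 4+8=12, value 6+28=34
- B+F: cost 4+8=12, value 6+25=31
Best: 55 util.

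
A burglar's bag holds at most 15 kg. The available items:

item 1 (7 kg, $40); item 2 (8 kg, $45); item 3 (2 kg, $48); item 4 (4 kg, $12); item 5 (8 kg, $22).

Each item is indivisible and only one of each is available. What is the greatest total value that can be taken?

Check high-value combinations within 15 kg:
- item 2+item 3+item 4: weight 8+2+4=14, value 45+48+12=105
- item 1+item 3+item 4: weight 7+2+4=13, value 40+48+12=100
- item 2+item 3: weight 8+2=10, value 45+48=93
- item 1+item 3: weight 7+2=9, value 40+48=88
- item 1+item 2: weight 7+8=15, value 40+45=85
Best: $105.

$105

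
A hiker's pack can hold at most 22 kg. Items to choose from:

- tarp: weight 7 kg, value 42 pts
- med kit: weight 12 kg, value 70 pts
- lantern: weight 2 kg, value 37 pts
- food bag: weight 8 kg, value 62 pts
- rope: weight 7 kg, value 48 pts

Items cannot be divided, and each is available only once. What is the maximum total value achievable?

This is a 0/1 knapsack; check combinations near the capacity.
- med kit+lantern+food bag: weight 12+2+8=22, value 70+37+62=169
- med kit+lantern+rope: weight 12+2+7=21, value 70+37+48=155
- tarp+food bag+rope: weight 7+8+7=22, value 42+62+48=152
- tarp+med kit+lantern: weight 7+12+2=21, value 42+70+37=149
Best: 169 pts.

169 pts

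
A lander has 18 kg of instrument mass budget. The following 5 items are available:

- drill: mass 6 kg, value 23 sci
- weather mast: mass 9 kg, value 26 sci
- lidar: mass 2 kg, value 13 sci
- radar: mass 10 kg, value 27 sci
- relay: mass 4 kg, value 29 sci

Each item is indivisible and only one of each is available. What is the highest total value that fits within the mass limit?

This is a 0/1 knapsack; check combinations near the capacity.
- lidar+radar+relay: mass 2+10+4=16, value 13+27+29=69
- weather mast+lidar+relay: mass 9+2+4=15, value 26+13+29=68
- drill+lidar+relay: mass 6+2+4=12, value 23+13+29=65
- drill+lidar+radar: mass 6+2+10=18, value 23+13+27=63
- drill+weather mast+lidar: mass 6+9+2=17, value 23+26+13=62
Best: 69 sci.

69 sci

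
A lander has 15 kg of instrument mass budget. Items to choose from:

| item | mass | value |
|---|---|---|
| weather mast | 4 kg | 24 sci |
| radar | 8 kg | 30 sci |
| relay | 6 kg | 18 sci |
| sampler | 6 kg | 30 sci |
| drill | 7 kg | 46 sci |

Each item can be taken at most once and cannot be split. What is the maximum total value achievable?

Check high-value combinations within 15 kg:
- sampler+drill: mass 6+7=13, value 30+46=76
- radar+drill: mass 8+7=15, value 30+46=76
- weather mast+drill: mass 4+7=11, value 24+46=70
- relay+drill: mass 6+7=13, value 18+46=64
Best: 76 sci.

76 sci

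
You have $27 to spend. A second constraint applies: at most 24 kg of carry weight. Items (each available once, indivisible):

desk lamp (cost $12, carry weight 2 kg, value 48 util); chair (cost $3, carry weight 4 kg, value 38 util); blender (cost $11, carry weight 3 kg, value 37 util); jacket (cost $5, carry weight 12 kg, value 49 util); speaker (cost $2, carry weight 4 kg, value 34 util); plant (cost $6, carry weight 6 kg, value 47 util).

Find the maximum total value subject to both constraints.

182 util

Feasible sets respecting both limits:
- desk lamp+chair+jacket+plant: cost 26, carry weight 24, value 182
- desk lamp+jacket+speaker+plant: cost 25, carry weight 24, value 178
- desk lamp+chair+jacket+speaker: cost 22, carry weight 22, value 169
Best: 182 util.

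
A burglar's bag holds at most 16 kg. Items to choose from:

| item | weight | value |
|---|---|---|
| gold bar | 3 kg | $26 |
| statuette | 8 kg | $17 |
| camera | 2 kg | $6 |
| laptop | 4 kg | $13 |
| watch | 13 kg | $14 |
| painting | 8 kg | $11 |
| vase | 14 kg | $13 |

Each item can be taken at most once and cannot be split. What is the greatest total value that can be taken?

This is a 0/1 knapsack; check combinations near the capacity.
- gold bar+statuette+laptop: weight 3+8+4=15, value 26+17+13=56
- gold bar+laptop+painting: weight 3+4+8=15, value 26+13+11=50
- gold bar+statuette+camera: weight 3+8+2=13, value 26+17+6=49
- gold bar+camera+laptop: weight 3+2+4=9, value 26+6+13=45
Best: $56.

$56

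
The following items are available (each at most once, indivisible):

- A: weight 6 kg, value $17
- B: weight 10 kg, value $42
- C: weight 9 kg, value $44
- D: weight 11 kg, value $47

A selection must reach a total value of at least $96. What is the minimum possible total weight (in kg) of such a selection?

25

Subsets with value ≥ 96, sorted by total weight:
- A+B+C: weight 25, value 103
- A+C+D: weight 26, value 108
- A+B+D: weight 27, value 106
- B+C+D: weight 30, value 133
Minimum weight: 25 kg.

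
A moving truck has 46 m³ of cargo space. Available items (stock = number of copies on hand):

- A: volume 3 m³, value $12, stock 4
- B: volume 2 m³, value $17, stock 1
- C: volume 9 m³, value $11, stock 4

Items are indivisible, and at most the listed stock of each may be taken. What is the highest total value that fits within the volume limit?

$98

Top feasible selections:
- 4×A + 1×B + 3×C: volume 41, value 98
- 4×A + 1×B + 2×C: volume 32, value 87
- 3×A + 1×B + 3×C: volume 38, value 86
Best: $98.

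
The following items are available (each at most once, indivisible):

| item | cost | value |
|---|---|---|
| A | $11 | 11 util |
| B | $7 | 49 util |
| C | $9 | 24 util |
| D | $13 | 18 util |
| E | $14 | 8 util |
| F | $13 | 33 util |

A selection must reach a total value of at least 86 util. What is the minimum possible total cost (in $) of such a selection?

29

Subsets with value ≥ 86, sorted by total cost:
- B+C+F: cost 29, value 106
- B+C+D: cost 29, value 91
- A+B+F: cost 31, value 93
Minimum cost: 29 $.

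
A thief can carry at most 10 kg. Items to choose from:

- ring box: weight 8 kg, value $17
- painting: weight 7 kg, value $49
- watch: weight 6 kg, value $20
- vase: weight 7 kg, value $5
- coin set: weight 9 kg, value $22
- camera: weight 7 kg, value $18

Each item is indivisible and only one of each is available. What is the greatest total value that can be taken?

$49

Check high-value combinations within 10 kg:
- painting: weight 7, value 49
- coin set: weight 9, value 22
- watch: weight 6, value 20
- camera: weight 7, value 18
- ring box: weight 8, value 17
Best: $49.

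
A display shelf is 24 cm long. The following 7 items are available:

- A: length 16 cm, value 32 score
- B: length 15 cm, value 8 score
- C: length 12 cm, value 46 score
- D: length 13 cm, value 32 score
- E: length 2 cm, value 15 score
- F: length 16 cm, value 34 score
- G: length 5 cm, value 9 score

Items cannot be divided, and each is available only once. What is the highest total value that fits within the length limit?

70 score

This is a 0/1 knapsack; check combinations near the capacity.
- C+E+G: length 12+2+5=19, value 46+15+9=70
- C+E: length 12+2=14, value 46+15=61
- E+F+G: length 2+16+5=23, value 15+34+9=58
- D+E+G: length 13+2+5=20, value 32+15+9=56
Best: 70 score.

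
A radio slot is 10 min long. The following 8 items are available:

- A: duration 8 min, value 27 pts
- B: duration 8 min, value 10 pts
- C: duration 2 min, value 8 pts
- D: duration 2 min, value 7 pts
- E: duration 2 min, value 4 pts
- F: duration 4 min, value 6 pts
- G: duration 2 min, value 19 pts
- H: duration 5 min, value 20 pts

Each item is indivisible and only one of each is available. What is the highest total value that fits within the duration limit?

47 pts

This is a 0/1 knapsack; check combinations near the capacity.
- C+G+H: duration 2+2+5=9, value 8+19+20=47
- D+G+H: duration 2+2+5=9, value 7+19+20=46
- A+G: duration 8+2=10, value 27+19=46
Best: 47 pts.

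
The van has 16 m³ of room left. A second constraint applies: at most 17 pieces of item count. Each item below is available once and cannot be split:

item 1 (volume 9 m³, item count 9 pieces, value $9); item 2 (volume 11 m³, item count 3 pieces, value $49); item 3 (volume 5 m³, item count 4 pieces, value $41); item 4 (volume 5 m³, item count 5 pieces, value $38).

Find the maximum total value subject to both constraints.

Feasible sets respecting both limits:
- item 2+item 3: volume 16, item count 7, value 90
- item 2+item 4: volume 16, item count 8, value 87
- item 3+item 4: volume 10, item count 9, value 79
- item 1+item 3: volume 14, item count 13, value 50
Best: $90.

$90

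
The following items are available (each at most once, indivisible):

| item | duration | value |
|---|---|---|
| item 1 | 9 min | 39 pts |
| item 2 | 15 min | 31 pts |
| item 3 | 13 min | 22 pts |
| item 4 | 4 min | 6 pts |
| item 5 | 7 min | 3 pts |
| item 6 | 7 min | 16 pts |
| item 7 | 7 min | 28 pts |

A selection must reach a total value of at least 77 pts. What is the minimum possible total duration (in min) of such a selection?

23

Subsets with value ≥ 77, sorted by total duration:
- item 1+item 6+item 7: duration 23, value 83
- item 1+item 4+item 6+item 7: duration 27, value 89
- item 1+item 3+item 7: duration 29, value 89
- item 1+item 3+item 6: duration 29, value 77
Minimum duration: 23 min.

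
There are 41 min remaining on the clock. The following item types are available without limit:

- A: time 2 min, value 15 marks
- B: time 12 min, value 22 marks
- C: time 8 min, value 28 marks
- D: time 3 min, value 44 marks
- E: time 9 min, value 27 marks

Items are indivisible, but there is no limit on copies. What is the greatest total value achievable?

Best value-per-unit is D at 44/3; filling with it alone gives 13×44 = 572.
Optimal mix: 1×A + 13×D → time 41, value 587.

587 marks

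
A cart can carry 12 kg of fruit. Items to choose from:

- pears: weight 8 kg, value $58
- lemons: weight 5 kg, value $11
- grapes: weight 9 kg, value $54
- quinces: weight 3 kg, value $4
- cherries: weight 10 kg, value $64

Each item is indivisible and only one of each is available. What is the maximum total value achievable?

Check high-value combinations within 12 kg:
- cherries: weight 10, value 64
- pears+quinces: weight 8+3=11, value 58+4=62
- pears: weight 8, value 58
- grapes+quinces: weight 9+3=12, value 54+4=58
Best: $64.

$64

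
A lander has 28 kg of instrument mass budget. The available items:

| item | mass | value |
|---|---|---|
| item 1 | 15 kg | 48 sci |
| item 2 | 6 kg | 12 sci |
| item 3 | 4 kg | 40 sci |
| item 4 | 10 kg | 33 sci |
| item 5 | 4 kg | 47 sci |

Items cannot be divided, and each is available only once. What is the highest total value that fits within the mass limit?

This is a 0/1 knapsack; check combinations near the capacity.
- item 1+item 3+item 5: mass 15+4+4=23, value 48+40+47=135
- item 2+item 3+item 4+item 5: mass 6+4+10+4=24, value 12+40+33+47=132
- item 3+item 4+item 5: mass 4+10+4=18, value 40+33+47=120
Best: 135 sci.

135 sci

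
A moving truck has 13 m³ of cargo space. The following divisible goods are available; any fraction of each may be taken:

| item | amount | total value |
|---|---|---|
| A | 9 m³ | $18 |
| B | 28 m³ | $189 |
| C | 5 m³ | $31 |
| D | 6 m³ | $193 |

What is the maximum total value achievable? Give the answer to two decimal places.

240.25

Take in order of value per unit:
- D (193/6 per unit): all 6 → value 193, running total 193.00
- B (189/28 per unit): 7 of 28 → value 7×189/28 = 47.2500, running total 240.25
Total 240.25.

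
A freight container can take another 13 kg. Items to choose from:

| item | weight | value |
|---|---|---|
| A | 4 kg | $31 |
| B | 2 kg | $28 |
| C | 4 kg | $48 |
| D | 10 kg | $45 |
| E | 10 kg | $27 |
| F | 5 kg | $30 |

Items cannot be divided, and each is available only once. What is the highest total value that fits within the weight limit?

$109

This is a 0/1 knapsack; check combinations near the capacity.
- A+C+F: weight 4+4+5=13, value 31+48+30=109
- A+B+C: weight 4+2+4=10, value 31+28+48=107
- B+C+F: weight 2+4+5=11, value 28+48+30=106
- A+B+F: weight 4+2+5=11, value 31+28+30=89
Best: $109.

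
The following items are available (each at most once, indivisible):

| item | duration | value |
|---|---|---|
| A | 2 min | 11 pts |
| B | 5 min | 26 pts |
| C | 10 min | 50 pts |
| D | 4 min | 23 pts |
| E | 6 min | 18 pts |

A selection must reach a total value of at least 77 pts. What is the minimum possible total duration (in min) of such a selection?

Subsets with value ≥ 77, sorted by total duration:
- A+C+D: duration 16, value 84
- A+B+C: duration 17, value 87
- A+B+D+E: duration 17, value 78
- A+C+E: duration 18, value 79
Minimum duration: 16 min.

16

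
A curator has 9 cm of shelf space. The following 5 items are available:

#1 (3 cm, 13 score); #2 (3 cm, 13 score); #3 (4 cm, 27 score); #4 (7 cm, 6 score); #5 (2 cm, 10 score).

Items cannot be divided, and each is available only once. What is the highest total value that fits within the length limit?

This is a 0/1 knapsack; check combinations near the capacity.
- #1+#3+#5: length 3+4+2=9, value 13+27+10=50
- #2+#3+#5: length 3+4+2=9, value 13+27+10=50
- #1+#3: length 3+4=7, value 13+27=40
- #2+#3: length 3+4=7, value 13+27=40
- #3+#5: length 4+2=6, value 27+10=37
Best: 50 score.

50 score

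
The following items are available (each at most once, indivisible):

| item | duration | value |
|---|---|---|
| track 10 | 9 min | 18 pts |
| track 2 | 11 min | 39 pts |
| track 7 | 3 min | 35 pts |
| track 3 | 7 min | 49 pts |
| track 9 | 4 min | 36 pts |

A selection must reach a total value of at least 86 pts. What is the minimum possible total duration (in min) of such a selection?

Subsets with value ≥ 86, sorted by total duration:
- track 7+track 3+track 9: duration 14, value 120
- track 10+track 7+track 9: duration 16, value 89
Minimum duration: 14 min.

14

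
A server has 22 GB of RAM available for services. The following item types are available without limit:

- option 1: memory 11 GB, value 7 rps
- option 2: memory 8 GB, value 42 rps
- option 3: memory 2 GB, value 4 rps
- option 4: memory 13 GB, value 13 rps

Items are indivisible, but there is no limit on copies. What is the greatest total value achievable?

96 rps

Best value-per-unit is option 2 at 42/8; filling with it alone gives 2×42 = 84.
Optimal mix: 2×option 2 + 3×option 3 → memory 22, value 96.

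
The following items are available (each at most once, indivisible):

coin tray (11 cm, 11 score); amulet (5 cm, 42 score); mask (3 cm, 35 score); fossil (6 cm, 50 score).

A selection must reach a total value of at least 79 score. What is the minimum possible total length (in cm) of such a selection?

Subsets with value ≥ 79, sorted by total length:
- mask+fossil: length 9, value 85
- amulet+fossil: length 11, value 92
- amulet+mask+fossil: length 14, value 127
Minimum length: 9 cm.

9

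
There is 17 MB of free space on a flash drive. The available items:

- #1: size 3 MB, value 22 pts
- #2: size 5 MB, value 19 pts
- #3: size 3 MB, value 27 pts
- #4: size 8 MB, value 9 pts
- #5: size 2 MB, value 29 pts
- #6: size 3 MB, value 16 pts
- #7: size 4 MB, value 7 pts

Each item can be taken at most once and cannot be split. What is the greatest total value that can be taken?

113 pts

Check high-value combinations within 17 MB:
- #1+#2+#3+#5+#6: size 3+5+3+2+3=16, value 22+19+27+29+16=113
- #1+#2+#3+#5+#7: size 3+5+3+2+4=17, value 22+19+27+29+7=104
- #1+#3+#5+#6+#7: size 3+3+2+3+4=15, value 22+27+29+16+7=101
- #2+#3+#5+#6+#7: size 5+3+2+3+4=17, value 19+27+29+16+7=98
- #1+#2+#3+#5: size 3+5+3+2=13, value 22+19+27+29=97
Best: 113 pts.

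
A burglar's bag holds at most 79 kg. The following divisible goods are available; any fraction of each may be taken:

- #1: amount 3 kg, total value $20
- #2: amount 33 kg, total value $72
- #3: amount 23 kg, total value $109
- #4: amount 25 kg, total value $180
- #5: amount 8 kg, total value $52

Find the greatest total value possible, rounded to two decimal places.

Take in order of value per unit:
- #4 (180/25 per unit): all 25 → value 180, running total 180.00
- #1 (20/3 per unit): all 3 → value 20, running total 200.00
- #5 (52/8 per unit): all 8 → value 52, running total 252.00
- #3 (109/23 per unit): all 23 → value 109, running total 361.00
- #2 (72/33 per unit): 20 of 33 → value 20×72/33 = 43.6364, running total 404.64
Total 404.64.

404.64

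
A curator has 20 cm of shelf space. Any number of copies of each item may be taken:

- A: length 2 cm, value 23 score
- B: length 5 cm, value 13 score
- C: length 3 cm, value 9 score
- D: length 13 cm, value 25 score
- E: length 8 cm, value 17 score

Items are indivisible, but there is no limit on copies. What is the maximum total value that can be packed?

Best value-per-unit is A at 23/2, and filling with it alone uses length 10×2=20. No mix of the others beats 10×23 = 230.

230 score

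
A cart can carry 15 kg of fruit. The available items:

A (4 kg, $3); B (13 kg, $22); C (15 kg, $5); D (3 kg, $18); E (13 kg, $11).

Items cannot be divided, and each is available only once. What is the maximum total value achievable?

Check high-value combinations within 15 kg:
- B: weight 13, value 22
- A+D: weight 4+3=7, value 3+18=21
- D: weight 3, value 18
- E: weight 13, value 11
Best: $22.

$22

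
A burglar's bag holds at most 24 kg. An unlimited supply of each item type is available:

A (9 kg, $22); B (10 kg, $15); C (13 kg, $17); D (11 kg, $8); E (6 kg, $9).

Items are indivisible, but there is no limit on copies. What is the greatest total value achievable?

$53

Best value-per-unit is A at 22/9; filling with it alone gives 2×22 = 44.
Optimal mix: 2×A + 1×E → weight 24, value 53.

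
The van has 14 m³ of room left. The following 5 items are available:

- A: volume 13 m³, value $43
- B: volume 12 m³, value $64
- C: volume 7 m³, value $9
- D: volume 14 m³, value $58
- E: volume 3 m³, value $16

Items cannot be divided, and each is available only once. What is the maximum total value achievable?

Check high-value combinations within 14 m³:
- B: volume 12, value 64
- D: volume 14, value 58
- A: volume 13, value 43
Best: $64.

$64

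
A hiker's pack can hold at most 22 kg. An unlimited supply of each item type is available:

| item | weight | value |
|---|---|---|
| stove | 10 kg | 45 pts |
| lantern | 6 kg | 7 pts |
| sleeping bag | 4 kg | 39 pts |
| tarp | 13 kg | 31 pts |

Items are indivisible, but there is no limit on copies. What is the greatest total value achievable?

Best value-per-unit is sleeping bag at 39/4, and filling with it alone uses weight 5×4=20. No mix of the others beats 5×39 = 195.

195 pts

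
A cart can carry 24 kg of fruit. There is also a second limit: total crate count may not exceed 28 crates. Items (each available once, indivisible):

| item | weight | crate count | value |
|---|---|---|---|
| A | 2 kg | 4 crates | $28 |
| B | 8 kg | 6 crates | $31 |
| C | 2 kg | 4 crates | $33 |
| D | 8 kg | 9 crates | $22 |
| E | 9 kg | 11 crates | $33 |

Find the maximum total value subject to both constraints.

$125

Feasible sets respecting both limits:
- A+B+C+E: weight 21, crate count 25, value 125
- A+C+D+E: weight 21, crate count 28, value 116
- A+B+C+D: weight 20, crate count 23, value 114
Best: $125.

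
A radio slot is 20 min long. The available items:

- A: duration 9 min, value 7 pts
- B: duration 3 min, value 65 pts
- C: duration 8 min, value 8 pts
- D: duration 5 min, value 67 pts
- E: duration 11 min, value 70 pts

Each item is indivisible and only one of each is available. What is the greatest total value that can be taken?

Check high-value combinations within 20 min:
- B+D+E: duration 3+5+11=19, value 65+67+70=202
- B+C+D: duration 3+8+5=16, value 65+8+67=140
- A+B+D: duration 9+3+5=17, value 7+65+67=139
Best: 202 pts.

202 pts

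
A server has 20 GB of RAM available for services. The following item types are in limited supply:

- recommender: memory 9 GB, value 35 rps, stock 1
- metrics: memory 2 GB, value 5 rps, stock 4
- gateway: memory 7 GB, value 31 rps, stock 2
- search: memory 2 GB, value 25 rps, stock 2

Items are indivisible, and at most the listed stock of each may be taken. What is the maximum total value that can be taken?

Best selections within memory 20 and stock limits:
- 1×metrics + 2×gateway + 2×search: memory 20, value 117
- 1×recommender + 1×gateway + 2×search: memory 20, value 116
- 2×gateway + 2×search: memory 18, value 112
Best: 117 rps.

117 rps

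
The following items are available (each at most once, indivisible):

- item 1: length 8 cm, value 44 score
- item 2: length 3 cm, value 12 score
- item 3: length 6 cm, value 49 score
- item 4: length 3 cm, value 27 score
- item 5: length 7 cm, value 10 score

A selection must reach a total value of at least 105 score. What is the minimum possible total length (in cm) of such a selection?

17

Subsets with value ≥ 105, sorted by total length:
- item 1+item 3+item 4: length 17, value 120
- item 1+item 2+item 3: length 17, value 105
- item 1+item 2+item 3+item 4: length 20, value 132
- item 1+item 3+item 4+item 5: length 24, value 130
Minimum length: 17 cm.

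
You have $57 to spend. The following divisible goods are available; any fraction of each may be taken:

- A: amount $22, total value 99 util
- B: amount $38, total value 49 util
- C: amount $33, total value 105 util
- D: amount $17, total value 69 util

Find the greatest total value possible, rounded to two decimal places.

Take in order of value per unit:
- A (99/22 per unit): all 22 → value 99, running total 99.00
- D (69/17 per unit): all 17 → value 69, running total 168.00
- C (105/33 per unit): 18 of 33 → value 18×105/33 = 57.2727, running total 225.27
Total 225.27.

225.27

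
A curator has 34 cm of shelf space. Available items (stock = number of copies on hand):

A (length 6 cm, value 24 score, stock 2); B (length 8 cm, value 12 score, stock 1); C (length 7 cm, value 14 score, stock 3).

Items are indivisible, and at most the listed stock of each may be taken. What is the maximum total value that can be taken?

90 score

Top feasible selections:
- 2×A + 3×C: length 33, value 90
- 2×A + 1×B + 2×C: length 34, value 88
- 2×A + 2×C: length 26, value 76
- 2×A + 1×B + 1×C: length 27, value 74
Best: 90 score.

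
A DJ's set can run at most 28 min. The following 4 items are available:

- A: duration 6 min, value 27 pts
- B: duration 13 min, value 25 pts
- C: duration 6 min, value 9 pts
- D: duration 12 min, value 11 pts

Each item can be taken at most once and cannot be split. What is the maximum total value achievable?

Check high-value combinations within 28 min:
- A+B+C: duration 6+13+6=25, value 27+25+9=61
- A+B: duration 6+13=19, value 27+25=52
- A+C+D: duration 6+6+12=24, value 27+9+11=47
- A+D: duration 6+12=18, value 27+11=38
Best: 61 pts.

61 pts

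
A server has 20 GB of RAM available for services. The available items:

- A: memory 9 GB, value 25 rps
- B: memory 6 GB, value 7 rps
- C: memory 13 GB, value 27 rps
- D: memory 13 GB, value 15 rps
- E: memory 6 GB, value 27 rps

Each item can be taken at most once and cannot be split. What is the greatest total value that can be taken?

Check high-value combinations within 20 GB:
- C+E: memory 13+6=19, value 27+27=54
- A+E: memory 9+6=15, value 25+27=52
- D+E: memory 13+6=19, value 15+27=42
- B+E: memory 6+6=12, value 7+27=34
Best: 54 rps.

54 rps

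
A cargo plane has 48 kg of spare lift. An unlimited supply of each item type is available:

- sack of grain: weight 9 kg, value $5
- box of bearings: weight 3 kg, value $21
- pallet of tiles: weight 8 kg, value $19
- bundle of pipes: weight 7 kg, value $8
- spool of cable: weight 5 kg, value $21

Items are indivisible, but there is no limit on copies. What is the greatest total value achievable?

$336

Best value-per-unit is box of bearings at 21/3, and filling with it alone uses weight 16×3=48. No mix of the others beats 16×21 = 336.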